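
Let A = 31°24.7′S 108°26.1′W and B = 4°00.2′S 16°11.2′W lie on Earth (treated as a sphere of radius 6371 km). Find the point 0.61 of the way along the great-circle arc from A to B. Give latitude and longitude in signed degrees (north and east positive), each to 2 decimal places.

-20.87°, -47.78°

The central angle between A and B is δ = 1.5678 rad.
With f = 0.61, the slerp weights are sin((1−f)δ)/sin δ = 0.5741 and sin(fδ)/sin δ = 0.8171.
Weighted sum of the unit vectors: (0.5741)·(-0.2699,-0.8096,-0.5212) + (0.8171)·(0.9580,-0.2781,-0.0698) = (0.6279, -0.6920, -0.3562).
Converting back: φ = atan2(z, √(x²+y²)) = -20.87°, λ = atan2(y, x) = -47.78°.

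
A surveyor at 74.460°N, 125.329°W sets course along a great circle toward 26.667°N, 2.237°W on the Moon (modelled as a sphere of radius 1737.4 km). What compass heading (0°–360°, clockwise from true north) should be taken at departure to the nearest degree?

52°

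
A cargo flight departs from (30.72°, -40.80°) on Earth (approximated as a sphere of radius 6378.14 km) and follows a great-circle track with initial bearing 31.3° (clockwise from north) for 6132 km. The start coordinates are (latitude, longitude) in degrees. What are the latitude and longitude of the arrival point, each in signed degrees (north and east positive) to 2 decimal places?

Angular distance δ = d/R = 6132/6378.14 = 0.96141 rad; initial bearing θ = 0.5463 rad.
sin φ₂ = sin φ₁ cos δ + cos φ₁ sin δ cos θ = (0.5108)(0.5724) + (0.8597)(0.8200)(0.8545) = 0.8947, so φ₂ = 63.47°.
Δλ = atan2(sin θ sin δ cos φ₁, cos δ − sin φ₁ sin φ₂) = atan2(0.3662, 0.1153) = 72.524°.
λ₂ = -40.800° + 72.524° = 31.72°.

63.47°, 31.72°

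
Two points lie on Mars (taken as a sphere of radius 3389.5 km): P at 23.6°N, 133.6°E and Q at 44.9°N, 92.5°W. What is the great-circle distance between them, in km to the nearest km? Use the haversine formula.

5895 km

Let φ₁ = 0.4119 rad, φ₂ = 0.7837 rad, and Δλ = 2.3370 rad.
Haversine: a = sin²(Δφ/2) + cos φ₁ cos φ₂ sin²(Δλ/2) = 0.0342 + (0.9164)(0.7083)(0.8467) = 0.58374.
Central angle c = 2·arcsin(√a) = 1.73908 rad.
Distance = R·c = 3389.5 × 1.7391 ≈ 5895 km.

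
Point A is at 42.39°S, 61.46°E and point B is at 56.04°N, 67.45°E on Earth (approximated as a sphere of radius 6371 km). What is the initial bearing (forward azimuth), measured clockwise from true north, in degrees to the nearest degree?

Δλ = 5.990° = 0.1045 rad.
y = sin Δλ · cos φ₂ = (0.1044)(0.5586) = 0.0583
x = cos φ₁ sin φ₂ − sin φ₁ cos φ₂ cos Δλ = (0.7386)(0.8294) − (-0.6742)(0.5586)(0.9945) = 0.9871
θ = atan2(y, x) = 3.38°, so the bearing is 3°.

3°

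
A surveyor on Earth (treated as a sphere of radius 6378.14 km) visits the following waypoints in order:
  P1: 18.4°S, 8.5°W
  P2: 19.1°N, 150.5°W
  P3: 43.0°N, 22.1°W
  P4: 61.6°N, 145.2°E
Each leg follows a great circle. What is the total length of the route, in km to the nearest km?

Leg P1→P2: central angle 2.5147 rad, distance 16039.0 km.
Leg P2→P3: central angle 1.7784 rad, distance 11342.8 km.
Leg P3→P4: central angle 1.3072 rad, distance 8337.3 km.
Total: 16039.0 + 11342.8 + 8337.3 ≈ 35719 km.

35719 km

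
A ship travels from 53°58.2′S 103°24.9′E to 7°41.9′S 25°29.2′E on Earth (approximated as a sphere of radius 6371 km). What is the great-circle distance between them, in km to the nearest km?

8527 km

In radians: φ₁ = -0.9420, φ₂ = -0.1344, Δλ = -77.928° = -1.3601 rad.
Haversine: a = sin²(Δφ/2) + cos φ₁ cos φ₂ sin²(Δλ/2) = 0.1544 + (0.5882)(0.9910)(0.3954) = 0.38488.
Central angle c = 2·arcsin(√a) = 1.33847 rad.
Distance = R·c = 6371 × 1.3385 ≈ 8527 km.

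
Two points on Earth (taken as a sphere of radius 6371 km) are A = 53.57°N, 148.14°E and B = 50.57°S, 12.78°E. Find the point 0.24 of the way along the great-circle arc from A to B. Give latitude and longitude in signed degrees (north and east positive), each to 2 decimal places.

Central angle δ = 2.6678 rad. Interpolating on the sphere with fraction f = 0.24:
P = [sin((1−f)δ)·A + sin(fδ)·B] / sin δ = 1.9670·A + 1.3093·B in Cartesian coordinates,
giving P = (-0.1811, 0.8005, 0.5713), i.e. latitude 34.84°, longitude 102.75°.

34.84°, 102.75°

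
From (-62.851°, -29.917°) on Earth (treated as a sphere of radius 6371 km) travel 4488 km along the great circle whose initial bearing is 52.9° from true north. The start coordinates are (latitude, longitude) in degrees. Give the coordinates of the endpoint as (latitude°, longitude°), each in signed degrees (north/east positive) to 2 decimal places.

-29.98°, 6.69°

Angular distance δ = d/R = 4488/6371 = 0.70444 rad; initial bearing θ = 0.9233 rad.
sin φ₂ = sin φ₁ cos δ + cos φ₁ sin δ cos θ = (-0.8898)(0.7620) + (0.4563)(0.6476)(0.6032) = -0.4998, so φ₂ = -29.98°.
Δλ = atan2(sin θ sin δ cos φ₁, cos δ − sin φ₁ sin φ₂) = atan2(0.2357, 0.3173) = 36.608°.
λ₂ = -29.917° + 36.608° = 6.69°.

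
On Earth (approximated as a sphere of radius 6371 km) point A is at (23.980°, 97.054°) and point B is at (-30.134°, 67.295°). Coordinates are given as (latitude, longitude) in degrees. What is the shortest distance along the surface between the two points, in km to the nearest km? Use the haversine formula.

In radians: φ₁ = 0.4185, φ₂ = -0.5259, Δλ = -29.759° = -0.5194 rad.
Haversine: a = sin²(Δφ/2) + cos φ₁ cos φ₂ sin²(Δλ/2) = 0.2069 + (0.9137)(0.8649)(0.0659) = 0.25902.
Central angle c = 2·arcsin(√a) = 1.06790 rad.
Distance = R·c = 6371 × 1.0679 ≈ 6804 km.

6804 km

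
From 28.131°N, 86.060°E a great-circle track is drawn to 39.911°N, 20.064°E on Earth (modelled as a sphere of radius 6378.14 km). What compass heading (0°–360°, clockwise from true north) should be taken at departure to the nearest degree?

301°

With φ₁ = 0.4910, φ₂ = 0.6966, Δλ = -1.1518 rad, the forward-azimuth formula gives
θ = atan2( sin Δλ cos φ₂ , cos φ₁ sin φ₂ − sin φ₁ cos φ₂ cos Δλ ) = atan2(-0.7007, 0.4187) = -59.14°.
Adding 360° brings this into [0°, 360°): 301°.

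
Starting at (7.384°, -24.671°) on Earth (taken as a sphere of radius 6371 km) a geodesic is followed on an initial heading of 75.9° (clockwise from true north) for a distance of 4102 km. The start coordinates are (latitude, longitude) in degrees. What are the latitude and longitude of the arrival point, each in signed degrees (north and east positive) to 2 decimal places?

14.35°, 12.27°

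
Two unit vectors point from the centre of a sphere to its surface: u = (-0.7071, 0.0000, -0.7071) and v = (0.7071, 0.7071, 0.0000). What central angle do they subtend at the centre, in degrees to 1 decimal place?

u·v = -0.5000; |u| = 1.0000, |v| = 1.0000.
cos θ = (u·v)/(|u||v|) = -0.5000, so θ = 120.0°.

120.0°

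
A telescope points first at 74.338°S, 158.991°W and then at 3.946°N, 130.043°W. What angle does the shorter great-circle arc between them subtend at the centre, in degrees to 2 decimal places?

80.25°

Let φ₁ = -1.2974 rad, φ₂ = 0.0689 rad, and Δλ = 0.5052 rad.
cos c = sin φ₁ sin φ₂ + cos φ₁ cos φ₂ cos Δλ = (-0.9629)(0.0688) + (0.2700)(0.9976)(0.8751) = 0.16941,
so c = arccos(0.16941) = 1.40056 rad.
So the angular separation is 80.25°.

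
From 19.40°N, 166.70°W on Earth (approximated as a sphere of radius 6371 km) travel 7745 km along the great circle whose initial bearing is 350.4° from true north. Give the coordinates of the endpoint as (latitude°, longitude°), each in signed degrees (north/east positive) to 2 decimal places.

Angular distance δ = d/R = 7745/6371 = 1.21566 rad; initial bearing θ = 6.1156 rad.
sin φ₂ = sin φ₁ cos δ + cos φ₁ sin δ cos θ = (0.3322)(0.3477) + (0.9432)(0.9376)(0.9860) = 0.9875, so φ₂ = 80.92°.
Δλ = atan2(sin θ sin δ cos φ₁, cos δ − sin φ₁ sin φ₂) = atan2(-0.1475, 0.0197) = -82.387°.
λ₂ = -166.700° − 82.387° = -249.09° → 110.91° after wrapping to (−180°, 180°].

80.92°, 110.91°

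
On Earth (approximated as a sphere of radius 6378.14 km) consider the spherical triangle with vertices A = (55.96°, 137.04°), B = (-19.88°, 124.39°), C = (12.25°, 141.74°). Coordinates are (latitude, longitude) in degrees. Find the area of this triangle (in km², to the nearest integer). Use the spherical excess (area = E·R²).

Side lengths (central angles): a = 0.6351, b = 0.7655, c = 1.3368 rad; semiperimeter s = 1.3687.
By l'Huilier's theorem, tan(E/4) = √[tan(s/2) tan((s−a)/2) tan((s−b)/2) tan((s−c)/2)], giving spherical excess E = 0.1577 rad.
Area = E·R² = 0.1577 × (6378.14)² ≈ 6414238 km².

6414238 km²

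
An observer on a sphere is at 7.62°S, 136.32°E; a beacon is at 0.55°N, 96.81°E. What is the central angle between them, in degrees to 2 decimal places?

40.24°

With latitudes φ₁ = -7.620°, φ₂ = 0.550° and longitude difference Δλ = -39.510°:
cos c = sin φ₁ sin φ₂ + cos φ₁ cos φ₂ cos Δλ = (-0.1326)(0.0096) + (0.9912)(1.0000)(0.7715) = 0.76339,
so c = arccos(0.76339) = 0.70225 rad.
So the angular separation is 40.24°.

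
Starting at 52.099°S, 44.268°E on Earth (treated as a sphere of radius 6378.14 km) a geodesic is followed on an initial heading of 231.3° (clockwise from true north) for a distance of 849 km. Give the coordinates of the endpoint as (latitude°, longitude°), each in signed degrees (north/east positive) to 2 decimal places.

-56.42°, 33.48°

Angular distance δ = d/R = 849/6378.14 = 0.13311 rad; initial bearing θ = 4.0369 rad.
sin φ₂ = sin φ₁ cos δ + cos φ₁ sin δ cos θ = (-0.7891)(0.9912) + (0.6143)(0.1327)(-0.6252) = -0.8331, so φ₂ = -56.42°.
Δλ = atan2(sin θ sin δ cos φ₁, cos δ − sin φ₁ sin φ₂) = atan2(-0.0636, 0.3338) = -10.792°.
λ₂ = 44.268° − 10.792° = 33.48°.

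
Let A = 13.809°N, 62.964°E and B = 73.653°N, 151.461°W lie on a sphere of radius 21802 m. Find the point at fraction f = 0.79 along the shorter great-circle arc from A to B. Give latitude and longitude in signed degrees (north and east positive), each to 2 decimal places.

79.77°, 120.84°

The central angle between A and B is δ = 1.5672 rad.
With f = 0.79, the slerp weights are sin((1−f)δ)/sin δ = 0.3232 and sin(fδ)/sin δ = 0.9452.
Weighted sum of the unit vectors: (0.3232)·(0.4414,0.8650,0.2387) + (0.9452)·(-0.2473,-0.1345,0.9596) = (-0.0910, 0.1525, 0.9841).
Converting back: φ = atan2(z, √(x²+y²)) = 79.77°, λ = atan2(y, x) = 120.84°.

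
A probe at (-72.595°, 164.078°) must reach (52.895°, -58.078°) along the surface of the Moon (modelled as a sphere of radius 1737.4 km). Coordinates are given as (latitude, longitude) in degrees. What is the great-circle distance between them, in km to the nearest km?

4654 km

Let φ₁ = -1.2670 rad, φ₂ = 0.9232 rad, and Δλ = 2.4058 rad.
cos c = sin φ₁ sin φ₂ + cos φ₁ cos φ₂ cos Δλ = (-0.9542)(0.7975) + (0.2991)(0.6033)(-0.7413) = -0.89479,
so c = arccos(-0.89479) = 2.67876 rad.
Distance = R·c = 1737.4 × 2.6788 ≈ 4654 km.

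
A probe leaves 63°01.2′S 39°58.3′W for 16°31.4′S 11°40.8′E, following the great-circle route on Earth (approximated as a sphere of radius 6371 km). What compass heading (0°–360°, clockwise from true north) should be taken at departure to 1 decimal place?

With φ₁ = -1.0999, φ₂ = -0.2884, Δλ = 0.9015 rad, the forward-azimuth formula gives
θ = atan2( sin Δλ cos φ₂ , cos φ₁ sin φ₂ − sin φ₁ cos φ₂ cos Δλ ) = atan2(0.7519, 0.4011) = 61.92°.
So the initial bearing is 61.9°.

61.9°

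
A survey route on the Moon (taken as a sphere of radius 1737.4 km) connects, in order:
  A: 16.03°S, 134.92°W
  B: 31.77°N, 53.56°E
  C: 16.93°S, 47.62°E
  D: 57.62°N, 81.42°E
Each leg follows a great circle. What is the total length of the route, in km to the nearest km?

8829 km

Leg A→B: central angle 2.8357 rad, distance 4926.7 km.
Leg B→C: central angle 0.8558 rad, distance 1486.8 km.
Leg C→D: central angle 1.3900 rad, distance 2415.0 km.
Total: 4926.7 + 1486.8 + 2415.0 ≈ 8829 km.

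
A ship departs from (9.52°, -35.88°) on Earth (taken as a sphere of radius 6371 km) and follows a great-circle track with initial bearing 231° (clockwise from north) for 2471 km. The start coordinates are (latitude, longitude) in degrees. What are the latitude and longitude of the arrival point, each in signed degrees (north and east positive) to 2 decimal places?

Angular distance δ = d/R = 2471/6371 = 0.38785 rad; initial bearing θ = 4.0317 rad.
sin φ₂ = sin φ₁ cos δ + cos φ₁ sin δ cos θ = (0.1654)(0.9257) + (0.9862)(0.3782)(-0.6293) = -0.0816, so φ₂ = -4.68°.
Δλ = atan2(sin θ sin δ cos φ₁, cos δ − sin φ₁ sin φ₂) = atan2(-0.2899, 0.9392) = -17.152°.
λ₂ = -35.880° − 17.152° = -53.03°.

-4.68°, -53.03°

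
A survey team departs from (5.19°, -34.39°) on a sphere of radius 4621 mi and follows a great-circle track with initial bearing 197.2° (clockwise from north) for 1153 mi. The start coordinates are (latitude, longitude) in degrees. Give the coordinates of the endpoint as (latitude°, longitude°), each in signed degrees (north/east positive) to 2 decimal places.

-8.47°, -38.62°

Angular distance δ = d/R = 1153/4621 = 0.24951 rad; initial bearing θ = 3.4418 rad.
sin φ₂ = sin φ₁ cos δ + cos φ₁ sin δ cos θ = (0.0905)(0.9690) + (0.9959)(0.2469)(-0.9553) = -0.1473, so φ₂ = -8.47°.
Δλ = atan2(sin θ sin δ cos φ₁, cos δ − sin φ₁ sin φ₂) = atan2(-0.0727, 0.9824) = -4.234°.
λ₂ = -34.390° − 4.234° = -38.62°.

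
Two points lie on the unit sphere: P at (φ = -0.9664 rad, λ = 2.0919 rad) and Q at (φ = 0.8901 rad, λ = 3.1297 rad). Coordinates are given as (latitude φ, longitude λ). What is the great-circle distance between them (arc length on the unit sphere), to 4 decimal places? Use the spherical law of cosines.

In radians: φ₁ = -0.9664, φ₂ = 0.8901, Δλ = 59.462° = 1.0378 rad.
cos c = sin φ₁ sin φ₂ + cos φ₁ cos φ₂ cos Δλ = (-0.8228)(0.7771) + (0.5683)(0.6293)(0.5081) = -0.45774,
so c = arccos(-0.45774) = 2.04625 rad.
On the unit sphere the arc length equals the central angle: 2.0463.

2.0463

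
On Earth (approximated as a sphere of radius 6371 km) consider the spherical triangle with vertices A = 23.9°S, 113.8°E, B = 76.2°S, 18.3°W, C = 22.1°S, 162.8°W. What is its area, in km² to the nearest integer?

Side lengths (central angles): a = 1.3843, b = 1.3183, c = 1.3210 rad; semiperimeter s = 2.0118.
By l'Huilier's theorem, tan(E/4) = √[tan(s/2) tan((s−a)/2) tan((s−b)/2) tan((s−c)/2)], giving spherical excess E = 1.0100 rad.
Area = E·R² = 1.0100 × (6371)² ≈ 40994238 km².

40994238 km²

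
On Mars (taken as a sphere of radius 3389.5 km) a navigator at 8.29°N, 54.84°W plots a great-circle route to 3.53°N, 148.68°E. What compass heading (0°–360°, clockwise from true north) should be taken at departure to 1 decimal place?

295.8°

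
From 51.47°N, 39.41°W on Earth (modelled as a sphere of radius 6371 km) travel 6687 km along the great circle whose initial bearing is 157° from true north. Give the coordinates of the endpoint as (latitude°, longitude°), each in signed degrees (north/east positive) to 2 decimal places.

Angular distance δ = d/R = 6687/6371 = 1.04960 rad; initial bearing θ = 2.7402 rad.
sin φ₂ = sin φ₁ cos δ + cos φ₁ sin δ cos θ = (0.7823)(0.4979) + (0.6229)(0.8672)(-0.9205) = -0.1078, so φ₂ = -6.19°.
Δλ = atan2(sin θ sin δ cos φ₁, cos δ − sin φ₁ sin φ₂) = atan2(0.2111, 0.5822) = 19.928°.
λ₂ = -39.410° + 19.928° = -19.48°.

-6.19°, -19.48°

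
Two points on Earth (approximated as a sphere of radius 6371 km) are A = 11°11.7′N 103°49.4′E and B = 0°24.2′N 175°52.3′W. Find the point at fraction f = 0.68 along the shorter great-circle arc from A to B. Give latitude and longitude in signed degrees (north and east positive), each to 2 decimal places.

The central angle between A and B is δ = 1.4035 rad.
With f = 0.68, the slerp weights are sin((1−f)δ)/sin δ = 0.4403 and sin(fδ)/sin δ = 0.8275.
Weighted sum of the unit vectors: (0.4403)·(-0.2344,0.9526,0.1941) + (0.8275)·(-0.9974,-0.0720,0.0070) = (-0.9285, 0.3599, 0.0913).
Converting back: φ = atan2(z, √(x²+y²)) = 5.24°, λ = atan2(y, x) = 158.82°.

5.24°, 158.82°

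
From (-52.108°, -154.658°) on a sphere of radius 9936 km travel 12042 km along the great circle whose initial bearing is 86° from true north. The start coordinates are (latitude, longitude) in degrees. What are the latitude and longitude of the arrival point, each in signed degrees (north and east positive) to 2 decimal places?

Angular distance δ = d/R = 12042/9936 = 1.21196 rad; initial bearing θ = 1.5010 rad.
sin φ₂ = sin φ₁ cos δ + cos φ₁ sin δ cos θ = (-0.7892)(0.3512) + (0.6142)(0.9363)(0.0698) = -0.2370, so φ₂ = -13.71°.
Δλ = atan2(sin θ sin δ cos φ₁, cos δ − sin φ₁ sin φ₂) = atan2(0.5737, 0.1641) = 74.034°.
λ₂ = -154.658° + 74.034° = -80.62°.

-13.71°, -80.62°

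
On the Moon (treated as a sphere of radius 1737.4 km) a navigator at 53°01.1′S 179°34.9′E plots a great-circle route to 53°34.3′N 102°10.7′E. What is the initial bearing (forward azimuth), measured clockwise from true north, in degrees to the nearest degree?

315°

With φ₁ = -0.9253, φ₂ = 0.9350, Δλ = -1.3509 rad, the forward-azimuth formula gives
θ = atan2( sin Δλ cos φ₂ , cos φ₁ sin φ₂ − sin φ₁ cos φ₂ cos Δλ ) = atan2(-0.5795, 0.5875) = -44.61°.
Adding 360° brings this into [0°, 360°): 315°.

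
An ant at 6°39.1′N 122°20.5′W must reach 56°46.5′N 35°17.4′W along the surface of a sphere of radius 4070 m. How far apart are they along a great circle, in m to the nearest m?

Let φ₁ = 0.1161 rad, φ₂ = 0.9909 rad, and Δλ = 1.5193 rad.
Haversine: a = sin²(Δφ/2) + cos φ₁ cos φ₂ sin²(Δλ/2) = 0.1794 + (0.9933)(0.5479)(0.4743) = 0.43755.
Central angle c = 2·arcsin(√a) = 1.44558 rad.
Distance = R·c = 4070 × 1.4456 ≈ 5884 m.

5884 m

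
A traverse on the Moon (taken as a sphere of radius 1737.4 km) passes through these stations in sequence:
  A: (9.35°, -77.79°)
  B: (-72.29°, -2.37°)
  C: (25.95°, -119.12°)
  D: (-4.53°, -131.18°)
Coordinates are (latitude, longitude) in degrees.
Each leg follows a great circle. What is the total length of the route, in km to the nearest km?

7577 km

Leg A→B: central angle 1.6501 rad, distance 2866.9 km.
Leg B→C: central angle 2.1412 rad, distance 3720.1 km.
Leg C→D: central angle 0.5698 rad, distance 989.9 km.
Total: 2866.9 + 3720.1 + 989.9 ≈ 7577 km.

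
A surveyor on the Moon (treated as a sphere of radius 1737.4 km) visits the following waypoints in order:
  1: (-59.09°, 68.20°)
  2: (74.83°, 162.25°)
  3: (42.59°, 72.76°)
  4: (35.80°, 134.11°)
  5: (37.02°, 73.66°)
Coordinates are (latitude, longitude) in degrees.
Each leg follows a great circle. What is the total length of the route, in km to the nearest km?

8817 km

Leg 1→2: central angle 2.5636 rad, distance 4454.0 km.
Leg 2→3: central angle 0.8568 rad, distance 1488.6 km.
Leg 3→4: central angle 0.8201 rad, distance 1424.8 km.
Leg 4→5: central angle 0.8345 rad, distance 1449.8 km.
Total: 4454.0 + 1488.6 + 1424.8 + 1449.8 ≈ 8817 km.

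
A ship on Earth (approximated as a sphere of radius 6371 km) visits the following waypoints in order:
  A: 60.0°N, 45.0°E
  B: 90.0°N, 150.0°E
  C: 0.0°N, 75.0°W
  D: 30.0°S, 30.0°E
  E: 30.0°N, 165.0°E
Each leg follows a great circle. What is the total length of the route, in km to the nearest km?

Leg A→B: central angle 0.5236 rad, distance 3335.8 km.
Leg B→C: central angle 1.5708 rad, distance 10007.5 km.
Leg C→D: central angle 1.7969 rad, distance 11447.8 km.
Leg D→E: central angle 2.4660 rad, distance 15710.8 km.
Total: 3335.8 + 10007.5 + 11447.8 + 15710.8 ≈ 40502 km.

40502 km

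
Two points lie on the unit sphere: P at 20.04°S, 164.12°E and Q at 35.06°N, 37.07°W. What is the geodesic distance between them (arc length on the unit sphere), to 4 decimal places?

2.7234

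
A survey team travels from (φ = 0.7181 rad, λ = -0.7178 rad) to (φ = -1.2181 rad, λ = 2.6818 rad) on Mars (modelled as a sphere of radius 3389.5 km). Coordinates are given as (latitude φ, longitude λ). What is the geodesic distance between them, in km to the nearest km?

8894 km

Let φ₁ = 0.7181 rad, φ₂ = -1.2181 rad, and Δλ = -2.8836 rad.
Haversine: a = sin²(Δφ/2) + cos φ₁ cos φ₂ sin²(Δλ/2) = 0.6787 + (0.7531)(0.3454)(0.9835) = 0.93449.
Central angle c = 2·arcsin(√a) = 2.62392 rad.
Distance = R·c = 3389.5 × 2.6239 ≈ 8894 km.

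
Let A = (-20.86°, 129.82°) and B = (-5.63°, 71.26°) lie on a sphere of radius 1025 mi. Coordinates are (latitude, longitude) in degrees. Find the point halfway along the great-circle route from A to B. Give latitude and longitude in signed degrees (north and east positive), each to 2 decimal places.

Central angle δ = 1.0239 rad. Interpolating on the sphere with fraction f = 0.5:
P = [sin((1−f)δ)·A + sin(fδ)·B] / sin δ = 0.5735·A + 0.5735·B in Cartesian coordinates,
giving P = (-0.1598, 0.9522, -0.2605), i.e. latitude -15.10°, longitude 99.53°.

-15.10°, 99.53°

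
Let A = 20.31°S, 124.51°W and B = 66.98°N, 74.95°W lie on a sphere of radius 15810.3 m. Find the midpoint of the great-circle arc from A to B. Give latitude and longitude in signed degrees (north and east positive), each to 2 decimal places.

The central angle between A and B is δ = 1.6525 rad.
With f = 0.5, the slerp weights are sin((1−f)δ)/sin δ = 0.7378 and sin(fδ)/sin δ = 0.7378.
Weighted sum of the unit vectors: (0.7378)·(-0.5313,-0.7728,-0.3471) + (0.7378)·(0.1015,-0.3776,0.9204) = (-0.3171, -0.8488, 0.4230).
Converting back: φ = atan2(z, √(x²+y²)) = 25.02°, λ = atan2(y, x) = -110.48°.

25.02°, -110.48°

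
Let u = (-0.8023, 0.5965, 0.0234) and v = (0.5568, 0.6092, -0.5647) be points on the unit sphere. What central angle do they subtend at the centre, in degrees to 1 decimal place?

95.5°

u·v = -0.0965; |u| = 1.0000, |v| = 1.0000.
cos θ = (u·v)/(|u||v|) = -0.0965, so θ = 95.5°.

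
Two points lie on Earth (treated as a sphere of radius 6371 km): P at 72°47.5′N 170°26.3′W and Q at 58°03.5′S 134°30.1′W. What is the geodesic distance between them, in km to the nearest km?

In radians: φ₁ = 1.2705, φ₂ = -1.0133, Δλ = 35.937° = 0.6272 rad.
cos c = sin φ₁ sin φ₂ + cos φ₁ cos φ₂ cos Δλ = (0.9552)(-0.8486) + (0.2958)(0.5291)(0.8097) = -0.68387,
so c = arccos(-0.68387) = 2.32385 rad.
Distance = R·c = 6371 × 2.3239 ≈ 14805 km.

14805 km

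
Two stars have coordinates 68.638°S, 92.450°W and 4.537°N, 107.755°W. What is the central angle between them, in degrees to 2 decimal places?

73.94°

In radians: φ₁ = -1.1980, φ₂ = 0.0792, Δλ = -15.305° = -0.2671 rad.
Haversine: a = sin²(Δφ/2) + cos φ₁ cos φ₂ sin²(Δλ/2) = 0.3553 + (0.3643)(0.9969)(0.0177) = 0.36171.
Central angle c = 2·arcsin(√a) = 1.29057 rad.
So the angular separation is 73.94°.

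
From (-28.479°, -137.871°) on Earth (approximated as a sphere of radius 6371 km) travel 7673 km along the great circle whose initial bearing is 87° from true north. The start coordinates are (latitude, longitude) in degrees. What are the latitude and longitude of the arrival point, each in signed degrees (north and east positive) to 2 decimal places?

Angular distance δ = d/R = 7673/6371 = 1.20436 rad; initial bearing θ = 1.5184 rad.
sin φ₂ = sin φ₁ cos δ + cos φ₁ sin δ cos θ = (-0.4768)(0.3583) + (0.8790)(0.9336)(0.0523) = -0.1279, so φ₂ = -7.35°.
Δλ = atan2(sin θ sin δ cos φ₁, cos δ − sin φ₁ sin φ₂) = atan2(0.8195, 0.2973) = 70.060°.
λ₂ = -137.871° + 70.060° = -67.81°.

-7.35°, -67.81°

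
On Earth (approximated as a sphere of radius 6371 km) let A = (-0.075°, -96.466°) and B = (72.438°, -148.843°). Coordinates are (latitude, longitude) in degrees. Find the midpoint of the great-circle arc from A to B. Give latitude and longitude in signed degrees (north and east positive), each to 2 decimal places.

Central angle δ = 1.3868 rad. Interpolating on the sphere with fraction f = 0.5:
P = [sin((1−f)δ)·A + sin(fδ)·B] / sin δ = 0.6501·A + 0.6501·B in Cartesian coordinates,
giving P = (-0.2411, -0.7475, 0.6190), i.e. latitude 38.24°, longitude -107.88°.

38.24°, -107.88°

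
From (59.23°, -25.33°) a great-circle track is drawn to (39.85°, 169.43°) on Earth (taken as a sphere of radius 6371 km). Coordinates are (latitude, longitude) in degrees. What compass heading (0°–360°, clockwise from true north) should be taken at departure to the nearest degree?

349°

Δλ = -165.240° = -2.8840 rad.
y = sin Δλ · cos φ₂ = (-0.2548)(0.7677) = -0.1956
x = cos φ₁ sin φ₂ − sin φ₁ cos φ₂ cos Δλ = (0.5116)(0.6408) − (0.8592)(0.7677)(-0.9670) = 0.9657
θ = atan2(y, x) = -11.45°; adding 360° gives 349°.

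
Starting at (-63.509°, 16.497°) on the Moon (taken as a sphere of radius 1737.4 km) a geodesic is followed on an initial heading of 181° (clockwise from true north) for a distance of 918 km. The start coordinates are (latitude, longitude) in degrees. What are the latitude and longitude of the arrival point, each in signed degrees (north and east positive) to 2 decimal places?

Angular distance δ = d/R = 918/1737.4 = 0.52838 rad; initial bearing θ = 3.1590 rad.
sin φ₂ = sin φ₁ cos δ + cos φ₁ sin δ cos θ = (-0.8950)(0.8636) + (0.4461)(0.5041)(-0.9998) = -0.9978, so φ₂ = -86.19°.
Δλ = atan2(sin θ sin δ cos φ₁, cos δ − sin φ₁ sin φ₂) = atan2(-0.0039, -0.0294) = -172.396°.
λ₂ = 16.497° − 172.396° = -155.90°.

-86.19°, -155.90°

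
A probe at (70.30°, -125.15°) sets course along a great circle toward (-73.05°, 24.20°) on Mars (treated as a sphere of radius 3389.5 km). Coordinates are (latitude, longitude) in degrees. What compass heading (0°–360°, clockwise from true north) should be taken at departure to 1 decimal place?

With φ₁ = 1.2270, φ₂ = -1.2750, Δλ = 2.6066 rad, the forward-azimuth formula gives
θ = atan2( sin Δλ cos φ₂ , cos φ₁ sin φ₂ − sin φ₁ cos φ₂ cos Δλ ) = atan2(0.1486, -0.0863) = 120.15°.
So the initial bearing is 120.1°.

120.1°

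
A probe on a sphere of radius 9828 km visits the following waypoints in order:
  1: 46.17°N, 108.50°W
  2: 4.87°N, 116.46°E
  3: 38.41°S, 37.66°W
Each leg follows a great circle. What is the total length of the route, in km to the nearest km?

43624 km

Leg 1→2: central angle 2.0120 rad, distance 19773.8 km.
Leg 2→3: central angle 2.4268 rad, distance 23850.1 km.
Total: 19773.8 + 23850.1 ≈ 43624 km.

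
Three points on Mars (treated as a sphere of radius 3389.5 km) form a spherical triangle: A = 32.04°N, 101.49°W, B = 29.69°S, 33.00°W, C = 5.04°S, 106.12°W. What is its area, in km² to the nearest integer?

Side lengths (central angles): a = 1.2716, b = 0.6517, c = 1.5636 rad; semiperimeter s = 1.7434.
By l'Huilier's theorem, tan(E/4) = √[tan(s/2) tan((s−a)/2) tan((s−b)/2) tan((s−c)/2)], giving spherical excess E = 0.4980 rad.
Area = E·R² = 0.4980 × (3389.5)² ≈ 5721531 km².

5721531 km²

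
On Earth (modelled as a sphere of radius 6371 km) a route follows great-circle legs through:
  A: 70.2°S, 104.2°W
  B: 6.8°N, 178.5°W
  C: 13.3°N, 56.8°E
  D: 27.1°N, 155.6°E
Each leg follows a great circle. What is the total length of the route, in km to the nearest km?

Leg A→B: central angle 1.5912 rad, distance 10137.4 km.
Leg B→C: central angle 2.1210 rad, distance 13513.0 km.
Leg C→D: central angle 1.5985 rad, distance 10184.3 km.
Total: 10137.4 + 13513.0 + 10184.3 ≈ 33835 km.

33835 km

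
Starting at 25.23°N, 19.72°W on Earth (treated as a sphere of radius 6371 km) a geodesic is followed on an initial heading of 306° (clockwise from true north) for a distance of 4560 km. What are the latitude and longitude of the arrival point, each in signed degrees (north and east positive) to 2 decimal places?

42.11°, -65.41°

Angular distance δ = d/R = 4560/6371 = 0.71574 rad; initial bearing θ = 5.3407 rad.
sin φ₂ = sin φ₁ cos δ + cos φ₁ sin δ cos θ = (0.4263)(0.7546) + (0.9046)(0.6562)(0.5878) = 0.6706, so φ₂ = 42.11°.
Δλ = atan2(sin θ sin δ cos φ₁, cos δ − sin φ₁ sin φ₂) = atan2(-0.4802, 0.4688) = -45.690°.
λ₂ = -19.720° − 45.690° = -65.41°.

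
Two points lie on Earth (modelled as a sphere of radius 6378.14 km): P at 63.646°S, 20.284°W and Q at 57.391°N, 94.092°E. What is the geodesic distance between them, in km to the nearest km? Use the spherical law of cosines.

16542 km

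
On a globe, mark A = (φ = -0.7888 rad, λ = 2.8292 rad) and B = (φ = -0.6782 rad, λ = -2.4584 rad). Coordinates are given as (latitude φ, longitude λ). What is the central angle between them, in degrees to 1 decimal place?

42.0°

Let φ₁ = -0.7888 rad, φ₂ = -0.6782 rad, and Δλ = 0.9956 rad.
Haversine: a = sin²(Δφ/2) + cos φ₁ cos φ₂ sin²(Δλ/2) = 0.0031 + (0.7047)(0.7787)(0.2280) = 0.12817.
Central angle c = 2·arcsin(√a) = 0.73226 rad.
So the angular separation is 42.0°.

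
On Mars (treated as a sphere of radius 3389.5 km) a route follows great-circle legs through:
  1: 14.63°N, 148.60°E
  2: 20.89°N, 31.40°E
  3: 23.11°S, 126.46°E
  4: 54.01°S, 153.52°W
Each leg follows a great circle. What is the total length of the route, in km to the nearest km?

16388 km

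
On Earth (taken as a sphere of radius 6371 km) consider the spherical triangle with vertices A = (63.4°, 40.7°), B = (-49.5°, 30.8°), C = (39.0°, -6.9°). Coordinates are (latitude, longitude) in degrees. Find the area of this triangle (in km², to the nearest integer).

29450711 km²

Side lengths (central angles): a = 1.6501, b = 0.6479, c = 1.9752 rad; semiperimeter s = 2.1366.
By l'Huilier's theorem, tan(E/4) = √[tan(s/2) tan((s−a)/2) tan((s−b)/2) tan((s−c)/2)], giving spherical excess E = 0.7256 rad.
Area = E·R² = 0.7256 × (6371)² ≈ 29450711 km².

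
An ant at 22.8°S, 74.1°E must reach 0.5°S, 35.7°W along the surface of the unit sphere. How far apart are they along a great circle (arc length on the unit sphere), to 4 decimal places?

1.8848

Let φ₁ = -0.3979 rad, φ₂ = -0.0087 rad, and Δλ = -1.9164 rad.
cos c = sin φ₁ sin φ₂ + cos φ₁ cos φ₂ cos Δλ = (-0.3875)(-0.0087) + (0.9219)(1.0000)(-0.3387) = -0.30888,
so c = arccos(-0.30888) = 1.88481 rad.
On the unit sphere the arc length equals the central angle: 1.8848.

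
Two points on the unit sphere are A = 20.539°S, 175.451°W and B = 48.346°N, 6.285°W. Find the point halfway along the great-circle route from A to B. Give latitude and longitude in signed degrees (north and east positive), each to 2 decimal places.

The central angle between A and B is δ = 2.6330 rad.
With f = 0.5, the slerp weights are sin((1−f)δ)/sin δ = 1.9876 and sin(fδ)/sin δ = 1.9876.
Weighted sum of the unit vectors: (1.9876)·(-0.9335,-0.0743,-0.3508) + (1.9876)·(0.6606,-0.0728,0.7472) = (-0.5423, -0.2922, 0.7877).
Converting back: φ = atan2(z, √(x²+y²)) = 51.97°, λ = atan2(y, x) = -151.68°.

51.97°, -151.68°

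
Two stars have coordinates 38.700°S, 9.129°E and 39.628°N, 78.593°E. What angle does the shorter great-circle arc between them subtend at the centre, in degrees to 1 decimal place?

100.8°

Let φ₁ = -0.6754 rad, φ₂ = 0.6916 rad, and Δλ = 1.2124 rad.
cos c = sin φ₁ sin φ₂ + cos φ₁ cos φ₂ cos Δλ = (-0.6252)(0.6378) + (0.7804)(0.7702)(0.3508) = -0.18792,
so c = arccos(-0.18792) = 1.75984 rad.
So the angular separation is 100.8°.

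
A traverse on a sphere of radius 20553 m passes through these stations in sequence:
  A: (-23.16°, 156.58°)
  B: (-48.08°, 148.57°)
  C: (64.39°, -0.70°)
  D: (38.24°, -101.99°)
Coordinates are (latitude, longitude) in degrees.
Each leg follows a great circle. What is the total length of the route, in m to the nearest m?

Leg A→B: central angle 0.4489 rad, distance 9227.2 m.
Leg B→C: central angle 2.7369 rad, distance 56250.7 m.
Leg C→D: central angle 1.0568 rad, distance 21719.9 m.
Total: 9227.2 + 56250.7 + 21719.9 ≈ 87198 m.

87198 m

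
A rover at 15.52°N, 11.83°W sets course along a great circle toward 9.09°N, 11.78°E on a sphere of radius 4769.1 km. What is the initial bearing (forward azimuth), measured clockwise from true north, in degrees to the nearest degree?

103°

With φ₁ = 0.2709, φ₂ = 0.1587, Δλ = 0.4121 rad, the forward-azimuth formula gives
θ = atan2( sin Δλ cos φ₂ , cos φ₁ sin φ₂ − sin φ₁ cos φ₂ cos Δλ ) = atan2(0.3955, -0.0899) = 102.80°.
So the initial bearing is 103°.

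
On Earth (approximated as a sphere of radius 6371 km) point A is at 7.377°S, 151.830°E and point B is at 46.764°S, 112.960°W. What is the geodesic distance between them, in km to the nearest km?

9805 km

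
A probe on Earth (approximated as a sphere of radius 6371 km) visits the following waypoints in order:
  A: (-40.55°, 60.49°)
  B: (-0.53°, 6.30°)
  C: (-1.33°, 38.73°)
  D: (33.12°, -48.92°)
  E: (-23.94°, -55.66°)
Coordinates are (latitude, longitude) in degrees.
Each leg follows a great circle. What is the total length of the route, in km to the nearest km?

26891 km

Leg A→B: central angle 1.1034 rad, distance 7029.7 km.
Leg B→C: central angle 0.5661 rad, distance 3606.6 km.
Leg C→D: central angle 1.5491 rad, distance 9869.6 km.
Leg D→E: central angle 1.0022 rad, distance 6384.9 km.
Total: 7029.7 + 3606.6 + 9869.6 + 6384.9 ≈ 26891 km.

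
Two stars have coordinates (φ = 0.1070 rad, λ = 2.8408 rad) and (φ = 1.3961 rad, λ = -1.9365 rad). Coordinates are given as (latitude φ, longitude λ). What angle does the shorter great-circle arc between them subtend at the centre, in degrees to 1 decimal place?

83.3°

Let φ₁ = 0.1070 rad, φ₂ = 1.3961 rad, and Δλ = 1.5059 rad.
cos c = sin φ₁ sin φ₂ + cos φ₁ cos φ₂ cos Δλ = (0.1068)(0.9848) + (0.9943)(0.1738)(0.0649) = 0.11638,
so c = arccos(0.11638) = 1.45415 rad.
So the angular separation is 83.3°.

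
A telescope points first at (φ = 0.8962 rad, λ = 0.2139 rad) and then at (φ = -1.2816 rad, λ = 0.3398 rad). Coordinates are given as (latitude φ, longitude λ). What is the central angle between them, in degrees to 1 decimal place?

124.9°

Let φ₁ = 0.8962 rad, φ₂ = -1.2816 rad, and Δλ = 0.1259 rad.
cos c = sin φ₁ sin φ₂ + cos φ₁ cos φ₂ cos Δλ = (0.7810)(-0.9585) + (0.6246)(0.2852)(0.9921) = -0.57182,
so c = arccos(-0.57182) = 2.17952 rad.
So the angular separation is 124.9°.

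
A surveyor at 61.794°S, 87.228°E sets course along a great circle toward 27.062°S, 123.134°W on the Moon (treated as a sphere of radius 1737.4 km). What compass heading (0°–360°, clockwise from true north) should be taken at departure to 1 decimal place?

Δλ = 149.638° = 2.6117 rad.
y = sin Δλ · cos φ₂ = (0.5055)(0.8905) = 0.4501
x = cos φ₁ sin φ₂ − sin φ₁ cos φ₂ cos Δλ = (0.4726)(-0.4550) − (-0.8813)(0.8905)(-0.8628) = -0.8922
θ = atan2(y, x) = 153.23°, so the bearing is 153.2°.

153.2°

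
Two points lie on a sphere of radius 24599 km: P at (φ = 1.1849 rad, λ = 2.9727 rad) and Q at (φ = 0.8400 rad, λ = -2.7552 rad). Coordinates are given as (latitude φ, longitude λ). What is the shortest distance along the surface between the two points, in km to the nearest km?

10904 km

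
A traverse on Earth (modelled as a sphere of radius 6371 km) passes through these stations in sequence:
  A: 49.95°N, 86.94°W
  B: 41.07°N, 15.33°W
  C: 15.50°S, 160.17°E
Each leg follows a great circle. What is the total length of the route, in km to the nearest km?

Leg A→B: central angle 0.8554 rad, distance 5449.5 km.
Leg B→C: central angle 2.6902 rad, distance 17139.0 km.
Total: 5449.5 + 17139.0 ≈ 22588 km.

22588 km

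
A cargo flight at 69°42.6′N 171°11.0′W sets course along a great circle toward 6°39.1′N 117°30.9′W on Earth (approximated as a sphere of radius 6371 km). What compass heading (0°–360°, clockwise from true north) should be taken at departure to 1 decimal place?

With φ₁ = 1.2167, φ₂ = 0.1161, Δλ = 0.9367 rad, the forward-azimuth formula gives
θ = atan2( sin Δλ cos φ₂ , cos φ₁ sin φ₂ − sin φ₁ cos φ₂ cos Δλ ) = atan2(0.8002, -0.5118) = 122.60°.
So the initial bearing is 122.6°.

122.6°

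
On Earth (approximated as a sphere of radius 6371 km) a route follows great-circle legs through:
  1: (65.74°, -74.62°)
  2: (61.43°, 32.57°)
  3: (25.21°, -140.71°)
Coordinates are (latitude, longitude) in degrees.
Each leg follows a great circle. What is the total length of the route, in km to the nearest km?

15038 km

Leg 1→2: central angle 0.7338 rad, distance 4675.3 km.
Leg 2→3: central angle 1.6265 rad, distance 10362.2 km.
Total: 4675.3 + 10362.2 ≈ 15038 km.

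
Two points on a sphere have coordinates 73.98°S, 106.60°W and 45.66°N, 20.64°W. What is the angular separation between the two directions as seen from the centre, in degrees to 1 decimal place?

In radians: φ₁ = -1.2912, φ₂ = 0.7969, Δλ = 85.960° = 1.5003 rad.
cos c = sin φ₁ sin φ₂ + cos φ₁ cos φ₂ cos Δλ = (-0.9612)(0.7152) + (0.2760)(0.6989)(0.0705) = -0.67384,
so c = arccos(-0.67384) = 2.31019 rad.
So the angular separation is 132.4°.

132.4°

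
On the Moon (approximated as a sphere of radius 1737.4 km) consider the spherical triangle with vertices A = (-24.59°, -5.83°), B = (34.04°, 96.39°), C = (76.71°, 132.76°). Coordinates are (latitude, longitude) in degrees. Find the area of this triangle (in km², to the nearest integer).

4059159 km²

Side lengths (central angles): a = 0.7980, b = 2.1673, c = 1.9741 rad; semiperimeter s = 2.4697.
By l'Huilier's theorem, tan(E/4) = √[tan(s/2) tan((s−a)/2) tan((s−b)/2) tan((s−c)/2)], giving spherical excess E = 1.3447 rad.
Area = E·R² = 1.3447 × (1737.4)² ≈ 4059159 km².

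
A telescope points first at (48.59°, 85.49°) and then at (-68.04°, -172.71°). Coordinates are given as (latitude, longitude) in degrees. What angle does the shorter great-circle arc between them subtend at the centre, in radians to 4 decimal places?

2.4131 rad

In radians: φ₁ = 0.8481, φ₂ = -1.1875, Δλ = 101.800° = 1.7767 rad.
Haversine: a = sin²(Δφ/2) + cos φ₁ cos φ₂ sin²(Δλ/2) = 0.7241 + (0.6614)(0.3740)(0.6022) = 0.87308.
Central angle c = 2·arcsin(√a) = 2.41308 rad.
So the angular separation is 2.4131 rad.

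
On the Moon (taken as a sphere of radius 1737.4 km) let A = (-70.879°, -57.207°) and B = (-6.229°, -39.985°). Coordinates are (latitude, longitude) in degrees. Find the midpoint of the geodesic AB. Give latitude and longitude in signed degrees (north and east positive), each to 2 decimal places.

The central angle between A and B is δ = 1.1445 rad.
With f = 0.5, the slerp weights are sin((1−f)δ)/sin δ = 0.5947 and sin(fδ)/sin δ = 0.5947.
Weighted sum of the unit vectors: (0.5947)·(0.1774,-0.2754,-0.9448) + (0.5947)·(0.7617,-0.6388,-0.1085) = (0.5585, -0.5437, -0.6265).
Converting back: φ = atan2(z, √(x²+y²)) = -38.79°, λ = atan2(y, x) = -44.23°.

-38.79°, -44.23°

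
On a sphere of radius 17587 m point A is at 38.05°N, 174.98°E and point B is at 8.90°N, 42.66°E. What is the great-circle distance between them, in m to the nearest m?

In radians: φ₁ = 0.6641, φ₂ = 0.1553, Δλ = -132.320° = -2.3094 rad.
cos c = sin φ₁ sin φ₂ + cos φ₁ cos φ₂ cos Δλ = (0.6163)(0.1547) + (0.7875)(0.9880)(-0.6733) = -0.42844,
so c = arccos(-0.42844) = 2.01357 rad.
Distance = R·c = 17587 × 2.0136 ≈ 35413 m.

35413 m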